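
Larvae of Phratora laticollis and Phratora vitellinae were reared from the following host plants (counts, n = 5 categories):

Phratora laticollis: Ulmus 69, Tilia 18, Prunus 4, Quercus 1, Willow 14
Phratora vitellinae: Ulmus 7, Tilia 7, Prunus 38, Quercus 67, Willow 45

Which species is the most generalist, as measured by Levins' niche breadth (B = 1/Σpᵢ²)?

Proportions for Phratora laticollis (n=106): 69/106=0.6509, 18/106=0.1698, 4/106=0.0377, 1/106=0.0094, 14/106=0.1321
Proportions for Phratora vitellinae (n=164): 7/164=0.0427, 7/164=0.0427, 38/164=0.2317, 67/164=0.4085, 45/164=0.2744
Σp_latiᵢ² = 0.6509² + 0.1698² + 0.0377² + 0.0094² + 0.1321² = 0.423671 + 0.028832 + 0.001421 + 0.000088 + 0.017450 = 0.471462
B_lati = 1 / 0.471462 = 2.1211
Σp_viteᵢ² = 0.0427² + 0.0427² + 0.2317² + 0.4085² + 0.2744² = 0.001823 + 0.001823 + 0.053685 + 0.166872 + 0.075295 = 0.299498
B_vite = 1 / 0.299498 = 3.3389
Highest B → broadest niche (most generalist): Phratora vitellinae (B = 3.34).

Phratora vitellinae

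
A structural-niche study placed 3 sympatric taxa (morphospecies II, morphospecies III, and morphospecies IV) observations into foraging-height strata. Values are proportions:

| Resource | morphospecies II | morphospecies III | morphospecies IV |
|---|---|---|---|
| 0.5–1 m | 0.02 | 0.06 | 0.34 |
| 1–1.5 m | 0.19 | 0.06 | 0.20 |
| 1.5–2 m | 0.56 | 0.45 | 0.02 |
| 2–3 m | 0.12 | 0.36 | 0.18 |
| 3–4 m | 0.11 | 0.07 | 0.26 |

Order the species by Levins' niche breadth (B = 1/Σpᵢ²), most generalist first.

morphospecies IV > morphospecies III > morphospecies II

Σp_IIᵢ² = 0.02² + 0.19² + 0.56² + 0.12² + 0.11² = 0.0004 + 0.0361 + 0.3136 + 0.0144 + 0.0121 = 0.3766
B_II = 1 / 0.3766 = 2.6553
Σp_IIIᵢ² = 0.06² + 0.06² + 0.45² + 0.36² + 0.07² = 0.0036 + 0.0036 + 0.2025 + 0.1296 + 0.0049 = 0.3442
B_III = 1 / 0.3442 = 2.9053
Σp_IVᵢ² = 0.34² + 0.20² + 0.02² + 0.18² + 0.26² = 0.1156 + 0.0400 + 0.0004 + 0.0324 + 0.0676 = 0.2560
B_IV = 1 / 0.2560 = 3.9063
Ranking by B (broadest → narrowest): morphospecies IV (3.91) > morphospecies III (2.91) > morphospecies II (2.66)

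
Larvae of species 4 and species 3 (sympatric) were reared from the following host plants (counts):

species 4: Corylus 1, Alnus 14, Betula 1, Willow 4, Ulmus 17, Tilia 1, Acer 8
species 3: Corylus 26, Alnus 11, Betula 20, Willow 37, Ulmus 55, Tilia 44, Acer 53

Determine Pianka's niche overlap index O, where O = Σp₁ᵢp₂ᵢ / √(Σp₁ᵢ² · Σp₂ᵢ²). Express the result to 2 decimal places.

0.72

Proportions for species 4 (n=46): 1/46=0.0217, 14/46=0.3043, 1/46=0.0217, 4/46=0.0870, 17/46=0.3696, 1/46=0.0217, 8/46=0.1739
Proportions for species 3 (n=246): 26/246=0.1057, 11/246=0.0447, 20/246=0.0813, 37/246=0.1504, 55/246=0.2236, 44/246=0.1789, 53/246=0.2154
Σ p₁ᵢp₂ᵢ = 0.002294 + 0.013602 + 0.001764 + 0.013085 + 0.082643 + 0.003882 + 0.037458 = 0.154728
Σp_1ᵢ² = 0.0217² + 0.3043² + 0.0217² + 0.0870² + 0.3696² + 0.0217² + 0.1739² = 0.000471 + 0.092598 + 0.000471 + 0.007569 + 0.136604 + 0.000471 + 0.030241 = 0.268425
Σp_2ᵢ² = 0.1057² + 0.0447² + 0.0813² + 0.1504² + 0.2236² + 0.1789² + 0.2154² = 0.011172 + 0.001998 + 0.006610 + 0.022620 + 0.049997 + 0.032005 + 0.046397 = 0.170799
O = 0.154728 / √(0.268425 × 0.170799) = 0.154728 / 0.2141185 = 0.7226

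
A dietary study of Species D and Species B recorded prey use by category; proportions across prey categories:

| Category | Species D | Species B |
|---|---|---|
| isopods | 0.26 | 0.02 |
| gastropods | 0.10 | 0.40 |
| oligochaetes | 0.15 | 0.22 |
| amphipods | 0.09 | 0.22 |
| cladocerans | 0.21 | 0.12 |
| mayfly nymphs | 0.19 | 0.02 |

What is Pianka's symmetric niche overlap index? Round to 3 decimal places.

Σ p₁ᵢp₂ᵢ = 0.0052 + 0.0400 + 0.0330 + 0.0198 + 0.0252 + 0.0038 = 0.1270
Σp_1ᵢ² = 0.26² + 0.10² + 0.15² + 0.09² + 0.21² + 0.19² = 0.0676 + 0.0100 + 0.0225 + 0.0081 + 0.0441 + 0.0361 = 0.1884
Σp_2ᵢ² = 0.02² + 0.40² + 0.22² + 0.22² + 0.12² + 0.02² = 0.0004 + 0.1600 + 0.0484 + 0.0484 + 0.0144 + 0.0004 = 0.2720
O = 0.1270 / √(0.1884 × 0.2720) = 0.1270 / 0.226373 = 0.56102

0.561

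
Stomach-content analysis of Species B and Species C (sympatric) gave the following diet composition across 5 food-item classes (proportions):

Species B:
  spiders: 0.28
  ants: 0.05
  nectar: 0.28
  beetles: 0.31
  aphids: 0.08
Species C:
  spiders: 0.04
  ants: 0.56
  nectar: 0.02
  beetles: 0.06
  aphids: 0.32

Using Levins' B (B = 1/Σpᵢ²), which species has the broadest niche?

Σp_Bᵢ² = 0.28² + 0.05² + 0.28² + 0.31² + 0.08² = 0.0784 + 0.0025 + 0.0784 + 0.0961 + 0.0064 = 0.2618
B_B = 1 / 0.2618 = 3.8197
Σp_Cᵢ² = 0.04² + 0.56² + 0.02² + 0.06² + 0.32² = 0.0016 + 0.3136 + 0.0004 + 0.0036 + 0.1024 = 0.4216
B_C = 1 / 0.4216 = 2.3719
Highest B → broadest niche (most generalist): Species B (B = 3.82).

Species B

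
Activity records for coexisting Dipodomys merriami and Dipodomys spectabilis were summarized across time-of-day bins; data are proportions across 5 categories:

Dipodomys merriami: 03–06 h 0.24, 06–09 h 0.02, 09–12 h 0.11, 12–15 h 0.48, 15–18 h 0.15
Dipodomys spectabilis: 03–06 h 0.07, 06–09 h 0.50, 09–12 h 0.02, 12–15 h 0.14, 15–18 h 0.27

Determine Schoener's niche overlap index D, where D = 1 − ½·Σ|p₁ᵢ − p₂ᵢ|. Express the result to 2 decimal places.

Σ|p₁ᵢ − p₂ᵢ| = 0.17 + 0.48 + 0.09 + 0.34 + 0.12 = 1.20
D = 1 − ½ × 1.20 = 1 − 0.600 = 0.4000

0.40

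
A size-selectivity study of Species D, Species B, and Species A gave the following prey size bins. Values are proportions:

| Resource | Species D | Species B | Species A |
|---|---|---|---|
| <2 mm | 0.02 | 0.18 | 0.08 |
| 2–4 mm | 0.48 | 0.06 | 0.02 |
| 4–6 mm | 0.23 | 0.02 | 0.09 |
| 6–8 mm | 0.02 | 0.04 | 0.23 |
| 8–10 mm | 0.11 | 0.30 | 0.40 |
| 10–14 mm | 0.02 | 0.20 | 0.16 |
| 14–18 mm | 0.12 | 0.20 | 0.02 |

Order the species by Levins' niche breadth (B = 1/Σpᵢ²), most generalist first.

Σp_Dᵢ² = 0.02² + 0.48² + 0.23² + 0.02² + 0.11² + 0.02² + 0.12² = 0.0004 + 0.2304 + 0.0529 + 0.0004 + 0.0121 + 0.0004 + 0.0144 = 0.3110
B_D = 1 / 0.3110 = 3.2154
Σp_Bᵢ² = 0.18² + 0.06² + 0.02² + 0.04² + 0.30² + 0.20² + 0.20² = 0.0324 + 0.0036 + 0.0004 + 0.0016 + 0.0900 + 0.0400 + 0.0400 = 0.2080
B_B = 1 / 0.2080 = 4.8077
Σp_Aᵢ² = 0.08² + 0.02² + 0.09² + 0.23² + 0.40² + 0.16² + 0.02² = 0.0064 + 0.0004 + 0.0081 + 0.0529 + 0.1600 + 0.0256 + 0.0004 = 0.2538
B_A = 1 / 0.2538 = 3.9401
Ranking by B (broadest → narrowest): Species B (4.81) > Species A (3.94) > Species D (3.22)

Species B > Species A > Species D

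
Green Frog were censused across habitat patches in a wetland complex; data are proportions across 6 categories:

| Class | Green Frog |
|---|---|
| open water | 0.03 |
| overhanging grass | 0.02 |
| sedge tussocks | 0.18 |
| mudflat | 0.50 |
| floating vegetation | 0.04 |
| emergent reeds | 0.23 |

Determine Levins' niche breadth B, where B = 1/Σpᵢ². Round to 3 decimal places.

2.957

Σpᵢ² = 0.03² + 0.02² + 0.18² + 0.50² + 0.04² + 0.23² = 0.0009 + 0.0004 + 0.0324 + 0.2500 + 0.0016 + 0.0529 = 0.3382
B = 1 / 0.3382 = 2.95683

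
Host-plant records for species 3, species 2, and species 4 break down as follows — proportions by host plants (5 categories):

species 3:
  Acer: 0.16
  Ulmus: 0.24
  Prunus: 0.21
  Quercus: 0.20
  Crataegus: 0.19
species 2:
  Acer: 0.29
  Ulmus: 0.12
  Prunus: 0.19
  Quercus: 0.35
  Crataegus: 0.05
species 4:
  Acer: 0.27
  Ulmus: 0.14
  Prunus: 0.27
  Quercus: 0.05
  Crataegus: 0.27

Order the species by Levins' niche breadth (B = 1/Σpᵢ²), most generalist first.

species 3 > species 4 > species 2

Σp_3ᵢ² = 0.16² + 0.24² + 0.21² + 0.20² + 0.19² = 0.0256 + 0.0576 + 0.0441 + 0.0400 + 0.0361 = 0.2034
B_3 = 1 / 0.2034 = 4.9164
Σp_2ᵢ² = 0.29² + 0.12² + 0.19² + 0.35² + 0.05² = 0.0841 + 0.0144 + 0.0361 + 0.1225 + 0.0025 = 0.2596
B_2 = 1 / 0.2596 = 3.8521
Σp_4ᵢ² = 0.27² + 0.14² + 0.27² + 0.05² + 0.27² = 0.0729 + 0.0196 + 0.0729 + 0.0025 + 0.0729 = 0.2408
B_4 = 1 / 0.2408 = 4.1528
Ranking by B (broadest → narrowest): species 3 (4.92) > species 4 (4.15) > species 2 (3.85)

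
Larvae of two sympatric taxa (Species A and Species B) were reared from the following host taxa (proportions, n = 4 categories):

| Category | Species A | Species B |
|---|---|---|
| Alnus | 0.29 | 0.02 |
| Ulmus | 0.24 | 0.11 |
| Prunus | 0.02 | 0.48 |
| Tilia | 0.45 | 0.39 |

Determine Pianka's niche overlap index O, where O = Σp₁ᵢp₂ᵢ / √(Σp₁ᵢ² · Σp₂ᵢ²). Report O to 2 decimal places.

Σ p₁ᵢp₂ᵢ = 0.0058 + 0.0264 + 0.0096 + 0.1755 = 0.2173
Σp_1ᵢ² = 0.29² + 0.24² + 0.02² + 0.45² = 0.0841 + 0.0576 + 0.0004 + 0.2025 = 0.3446
Σp_2ᵢ² = 0.02² + 0.11² + 0.48² + 0.39² = 0.0004 + 0.0121 + 0.2304 + 0.1521 = 0.3950
O = 0.2173 / √(0.3446 × 0.3950) = 0.2173 / 0.36894 = 0.5890

0.59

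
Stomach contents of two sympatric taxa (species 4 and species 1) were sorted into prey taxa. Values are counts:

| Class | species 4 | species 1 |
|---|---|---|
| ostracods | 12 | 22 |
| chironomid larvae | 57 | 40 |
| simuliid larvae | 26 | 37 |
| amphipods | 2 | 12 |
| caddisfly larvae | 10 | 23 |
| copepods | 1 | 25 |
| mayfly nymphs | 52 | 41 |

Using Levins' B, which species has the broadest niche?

Proportions for species 4 (n=160): 12/160=0.0750, 57/160=0.3563, 26/160=0.1625, 2/160=0.0125, 10/160=0.0625, 1/160=0.0063, 52/160=0.3250
Proportions for species 1 (n=200): 22/200=0.1100, 40/200=0.2000, 37/200=0.1850, 12/200=0.0600, 23/200=0.1150, 25/200=0.1250, 41/200=0.2050
Σp_4ᵢ² = 0.0750² + 0.3563² + 0.1625² + 0.0125² + 0.0625² + 0.0063² + 0.3250² = 0.005625 + 0.126950 + 0.026406 + 0.000156 + 0.003906 + 0.000040 + 0.105625 = 0.268708
B_4 = 1 / 0.268708 = 3.7215
Σp_1ᵢ² = 0.1100² + 0.2000² + 0.1850² + 0.0600² + 0.1150² + 0.1250² + 0.2050² = 0.012100 + 0.040000 + 0.034225 + 0.003600 + 0.013225 + 0.015625 + 0.042025 = 0.160800
B_1 = 1 / 0.160800 = 6.2189
Highest B → broadest niche (most generalist): species 1 (B = 6.22).

species 1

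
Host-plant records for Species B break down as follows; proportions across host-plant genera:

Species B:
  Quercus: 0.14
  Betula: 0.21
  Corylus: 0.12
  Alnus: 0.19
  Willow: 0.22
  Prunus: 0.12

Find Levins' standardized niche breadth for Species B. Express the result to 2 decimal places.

Σpᵢ² = 0.14² + 0.21² + 0.12² + 0.19² + 0.22² + 0.12² = 0.0196 + 0.0441 + 0.0144 + 0.0361 + 0.0484 + 0.0144 = 0.1770
B = 1 / 0.1770 = 5.6497
Bₛ = (B − 1)/(n − 1) = (5.6497 − 1)/(6 − 1) = 4.6497/5 = 0.9299

0.93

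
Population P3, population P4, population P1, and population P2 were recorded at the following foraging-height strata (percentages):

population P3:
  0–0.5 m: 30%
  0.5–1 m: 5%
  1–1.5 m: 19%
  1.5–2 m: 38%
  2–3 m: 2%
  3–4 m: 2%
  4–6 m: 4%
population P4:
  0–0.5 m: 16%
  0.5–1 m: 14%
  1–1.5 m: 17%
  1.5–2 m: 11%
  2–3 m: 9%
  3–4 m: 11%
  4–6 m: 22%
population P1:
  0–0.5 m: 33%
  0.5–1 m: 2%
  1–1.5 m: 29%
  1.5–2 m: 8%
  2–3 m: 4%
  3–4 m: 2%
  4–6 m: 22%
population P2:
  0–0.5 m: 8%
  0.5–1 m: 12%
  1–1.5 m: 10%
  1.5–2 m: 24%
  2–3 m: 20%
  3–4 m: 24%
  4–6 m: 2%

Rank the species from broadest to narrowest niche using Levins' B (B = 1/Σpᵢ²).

Convert percentages to proportions (divide by 100).
Σp_P3ᵢ² = 0.30² + 0.05² + 0.19² + 0.38² + 0.02² + 0.02² + 0.04² = 0.0900 + 0.0025 + 0.0361 + 0.1444 + 0.0004 + 0.0004 + 0.0016 = 0.2754
B_P3 = 1 / 0.2754 = 3.6311
Σp_P4ᵢ² = 0.16² + 0.14² + 0.17² + 0.11² + 0.09² + 0.11² + 0.22² = 0.0256 + 0.0196 + 0.0289 + 0.0121 + 0.0081 + 0.0121 + 0.0484 = 0.1548
B_P4 = 1 / 0.1548 = 6.4599
Σp_P1ᵢ² = 0.33² + 0.02² + 0.29² + 0.08² + 0.04² + 0.02² + 0.22² = 0.1089 + 0.0004 + 0.0841 + 0.0064 + 0.0016 + 0.0004 + 0.0484 = 0.2502
B_P1 = 1 / 0.2502 = 3.9968
Σp_P2ᵢ² = 0.08² + 0.12² + 0.10² + 0.24² + 0.20² + 0.24² + 0.02² = 0.0064 + 0.0144 + 0.0100 + 0.0576 + 0.0400 + 0.0576 + 0.0004 = 0.1864
B_P2 = 1 / 0.1864 = 5.3648
Ranking by B (broadest → narrowest): population P4 (6.46) > population P2 (5.36) > population P1 (4.00) > population P3 (3.63)

population P4 > population P2 > population P1 > population P3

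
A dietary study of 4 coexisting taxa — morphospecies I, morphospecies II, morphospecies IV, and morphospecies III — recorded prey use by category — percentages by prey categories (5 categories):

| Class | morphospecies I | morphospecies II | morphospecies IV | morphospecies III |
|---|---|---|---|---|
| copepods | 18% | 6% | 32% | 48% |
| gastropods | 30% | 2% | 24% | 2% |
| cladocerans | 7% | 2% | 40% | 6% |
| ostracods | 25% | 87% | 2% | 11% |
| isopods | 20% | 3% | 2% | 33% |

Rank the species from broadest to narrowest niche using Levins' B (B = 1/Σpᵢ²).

morphospecies I > morphospecies IV > morphospecies III > morphospecies II

Convert percentages to proportions (divide by 100).
Σp_Iᵢ² = 0.18² + 0.30² + 0.07² + 0.25² + 0.20² = 0.0324 + 0.0900 + 0.0049 + 0.0625 + 0.0400 = 0.2298
B_I = 1 / 0.2298 = 4.3516
Σp_IIᵢ² = 0.06² + 0.02² + 0.02² + 0.87² + 0.03² = 0.0036 + 0.0004 + 0.0004 + 0.7569 + 0.0009 = 0.7622
B_II = 1 / 0.7622 = 1.3120
Σp_IVᵢ² = 0.32² + 0.24² + 0.40² + 0.02² + 0.02² = 0.1024 + 0.0576 + 0.1600 + 0.0004 + 0.0004 = 0.3208
B_IV = 1 / 0.3208 = 3.1172
Σp_IIIᵢ² = 0.48² + 0.02² + 0.06² + 0.11² + 0.33² = 0.2304 + 0.0004 + 0.0036 + 0.0121 + 0.1089 = 0.3554
B_III = 1 / 0.3554 = 2.8137
Ranking by B (broadest → narrowest): morphospecies I (4.35) > morphospecies IV (3.12) > morphospecies III (2.81) > morphospecies II (1.31)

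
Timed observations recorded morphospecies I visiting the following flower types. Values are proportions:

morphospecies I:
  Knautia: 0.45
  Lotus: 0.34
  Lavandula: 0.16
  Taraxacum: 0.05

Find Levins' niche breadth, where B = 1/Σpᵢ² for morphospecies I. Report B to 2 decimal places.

Σpᵢ² = 0.45² + 0.34² + 0.16² + 0.05² = 0.2025 + 0.1156 + 0.0256 + 0.0025 = 0.3462
B = 1 / 0.3462 = 2.8885

2.89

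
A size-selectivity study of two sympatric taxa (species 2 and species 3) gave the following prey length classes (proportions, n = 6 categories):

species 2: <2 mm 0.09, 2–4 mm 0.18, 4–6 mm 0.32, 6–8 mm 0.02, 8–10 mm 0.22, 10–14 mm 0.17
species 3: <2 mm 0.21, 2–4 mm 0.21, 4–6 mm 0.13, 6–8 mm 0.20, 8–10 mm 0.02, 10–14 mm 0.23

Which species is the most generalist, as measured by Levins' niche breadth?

species 3

Σp_2ᵢ² = 0.09² + 0.18² + 0.32² + 0.02² + 0.22² + 0.17² = 0.0081 + 0.0324 + 0.1024 + 0.0004 + 0.0484 + 0.0289 = 0.2206
B_2 = 1 / 0.2206 = 4.5331
Σp_3ᵢ² = 0.21² + 0.21² + 0.13² + 0.20² + 0.02² + 0.23² = 0.0441 + 0.0441 + 0.0169 + 0.0400 + 0.0004 + 0.0529 = 0.1984
B_3 = 1 / 0.1984 = 5.0403
Highest B → broadest niche (most generalist): species 3 (B = 5.04).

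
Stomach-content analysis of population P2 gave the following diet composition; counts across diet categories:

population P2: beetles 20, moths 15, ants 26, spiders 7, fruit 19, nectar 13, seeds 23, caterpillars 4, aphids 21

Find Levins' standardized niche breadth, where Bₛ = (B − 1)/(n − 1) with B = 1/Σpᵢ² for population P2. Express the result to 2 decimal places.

Proportions for population P2 (n=148): 20/148=0.1351, 15/148=0.1014, 26/148=0.1757, 7/148=0.0473, 19/148=0.1284, 13/148=0.0878, 23/148=0.1554, 4/148=0.0270, 21/148=0.1419
Σpᵢ² = 0.1351² + 0.1014² + 0.1757² + 0.0473² + 0.1284² + 0.0878² + 0.1554² + 0.0270² + 0.1419² = 0.018252 + 0.010282 + 0.030870 + 0.002237 + 0.016487 + 0.007709 + 0.024149 + 0.000729 + 0.020136 = 0.130851
B = 1 / 0.130851 = 7.6423
Bₛ = (B − 1)/(n − 1) = (7.6423 − 1)/(9 − 1) = 6.6423/8 = 0.8303

0.83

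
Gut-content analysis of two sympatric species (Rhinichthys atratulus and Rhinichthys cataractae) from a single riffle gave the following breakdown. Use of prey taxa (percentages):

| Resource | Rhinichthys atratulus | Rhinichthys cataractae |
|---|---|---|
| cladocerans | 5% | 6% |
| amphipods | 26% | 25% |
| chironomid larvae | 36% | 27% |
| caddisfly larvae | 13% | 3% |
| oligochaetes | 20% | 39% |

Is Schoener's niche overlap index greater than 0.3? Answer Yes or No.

Yes

Convert percentages to proportions (divide by 100).
Σ|p₁ᵢ − p₂ᵢ| = 0.01 + 0.01 + 0.09 + 0.10 + 0.19 = 0.40
D = 1 − ½ × 0.40 = 1 − 0.200 = 0.8000
D = 0.8000 > 0.3 → Yes.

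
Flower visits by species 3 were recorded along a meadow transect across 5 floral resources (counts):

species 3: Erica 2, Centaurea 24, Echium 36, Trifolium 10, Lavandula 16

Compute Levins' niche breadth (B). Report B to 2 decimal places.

3.47

Proportions for species 3 (n=88): 2/88=0.0227, 24/88=0.2727, 36/88=0.4091, 10/88=0.1136, 16/88=0.1818
Σpᵢ² = 0.0227² + 0.2727² + 0.4091² + 0.1136² + 0.1818² = 0.000515 + 0.074365 + 0.167363 + 0.012905 + 0.033051 = 0.288199
B = 1 / 0.288199 = 3.4698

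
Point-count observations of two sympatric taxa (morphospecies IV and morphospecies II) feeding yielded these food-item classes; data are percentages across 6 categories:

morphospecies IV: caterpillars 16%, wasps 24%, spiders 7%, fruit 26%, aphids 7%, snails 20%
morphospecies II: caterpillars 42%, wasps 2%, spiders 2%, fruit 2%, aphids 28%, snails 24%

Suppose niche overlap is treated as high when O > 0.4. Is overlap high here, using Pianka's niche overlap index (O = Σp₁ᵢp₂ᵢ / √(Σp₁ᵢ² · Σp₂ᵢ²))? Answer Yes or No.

Convert percentages to proportions (divide by 100).
Σ p₁ᵢp₂ᵢ = 0.0672 + 0.0048 + 0.0014 + 0.0052 + 0.0196 + 0.0480 = 0.1462
Σp_1ᵢ² = 0.16² + 0.24² + 0.07² + 0.26² + 0.07² + 0.20² = 0.0256 + 0.0576 + 0.0049 + 0.0676 + 0.0049 + 0.0400 = 0.2006
Σp_2ᵢ² = 0.42² + 0.02² + 0.02² + 0.02² + 0.28² + 0.24² = 0.1764 + 0.0004 + 0.0004 + 0.0004 + 0.0784 + 0.0576 = 0.3136
O = 0.1462 / √(0.2006 × 0.3136) = 0.1462 / 0.25081 = 0.5829
O = 0.5829 > 0.4 → Yes.

Yes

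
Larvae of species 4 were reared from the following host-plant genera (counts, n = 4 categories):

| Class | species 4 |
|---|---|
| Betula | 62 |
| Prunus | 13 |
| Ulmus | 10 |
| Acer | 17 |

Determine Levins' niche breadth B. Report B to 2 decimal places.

Proportions for species 4 (n=102): 62/102=0.6078, 13/102=0.1275, 10/102=0.0980, 17/102=0.1667
Σpᵢ² = 0.6078² + 0.1275² + 0.0980² + 0.1667² = 0.369421 + 0.016256 + 0.009604 + 0.027789 = 0.423070
B = 1 / 0.423070 = 2.3637

2.36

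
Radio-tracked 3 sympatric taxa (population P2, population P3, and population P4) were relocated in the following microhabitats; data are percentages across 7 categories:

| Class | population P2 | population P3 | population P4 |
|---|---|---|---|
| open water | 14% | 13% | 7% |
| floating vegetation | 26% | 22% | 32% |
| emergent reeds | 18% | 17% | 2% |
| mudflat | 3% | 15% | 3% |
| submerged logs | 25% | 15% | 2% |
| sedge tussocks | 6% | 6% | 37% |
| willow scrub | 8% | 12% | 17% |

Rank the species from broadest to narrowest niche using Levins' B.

Convert percentages to proportions (divide by 100).
Σp_P2ᵢ² = 0.14² + 0.26² + 0.18² + 0.03² + 0.25² + 0.06² + 0.08² = 0.0196 + 0.0676 + 0.0324 + 0.0009 + 0.0625 + 0.0036 + 0.0064 = 0.1930
B_P2 = 1 / 0.1930 = 5.1813
Σp_P3ᵢ² = 0.13² + 0.22² + 0.17² + 0.15² + 0.15² + 0.06² + 0.12² = 0.0169 + 0.0484 + 0.0289 + 0.0225 + 0.0225 + 0.0036 + 0.0144 = 0.1572
B_P3 = 1 / 0.1572 = 6.3613
Σp_P4ᵢ² = 0.07² + 0.32² + 0.02² + 0.03² + 0.02² + 0.37² + 0.17² = 0.0049 + 0.1024 + 0.0004 + 0.0009 + 0.0004 + 0.1369 + 0.0289 = 0.2748
B_P4 = 1 / 0.2748 = 3.6390
Ranking by B (broadest → narrowest): population P3 (6.36) > population P2 (5.18) > population P4 (3.64)

population P3 > population P2 > population P4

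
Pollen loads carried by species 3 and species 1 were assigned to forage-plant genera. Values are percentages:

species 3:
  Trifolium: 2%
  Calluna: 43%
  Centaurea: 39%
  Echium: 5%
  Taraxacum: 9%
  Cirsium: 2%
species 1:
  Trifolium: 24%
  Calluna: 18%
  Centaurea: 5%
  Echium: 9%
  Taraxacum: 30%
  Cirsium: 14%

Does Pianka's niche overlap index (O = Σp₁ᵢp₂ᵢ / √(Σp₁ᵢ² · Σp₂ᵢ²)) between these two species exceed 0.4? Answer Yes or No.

Yes

Convert percentages to proportions (divide by 100).
Σ p₁ᵢp₂ᵢ = 0.0048 + 0.0774 + 0.0195 + 0.0045 + 0.0270 + 0.0028 = 0.1360
Σp_1ᵢ² = 0.02² + 0.43² + 0.39² + 0.05² + 0.09² + 0.02² = 0.0004 + 0.1849 + 0.1521 + 0.0025 + 0.0081 + 0.0004 = 0.3484
Σp_2ᵢ² = 0.24² + 0.18² + 0.05² + 0.09² + 0.30² + 0.14² = 0.0576 + 0.0324 + 0.0025 + 0.0081 + 0.0900 + 0.0196 = 0.2102
O = 0.1360 / √(0.3484 × 0.2102) = 0.1360 / 0.27062 = 0.5025
O = 0.5025 > 0.4 → Yes.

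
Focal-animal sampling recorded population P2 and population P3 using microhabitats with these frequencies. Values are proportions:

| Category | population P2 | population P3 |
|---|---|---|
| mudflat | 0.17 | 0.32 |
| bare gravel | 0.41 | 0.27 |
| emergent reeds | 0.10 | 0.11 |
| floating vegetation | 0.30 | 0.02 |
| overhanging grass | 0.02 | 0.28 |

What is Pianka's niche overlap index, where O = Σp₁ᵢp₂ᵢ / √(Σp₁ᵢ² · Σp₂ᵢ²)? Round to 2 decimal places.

Σ p₁ᵢp₂ᵢ = 0.0544 + 0.1107 + 0.0110 + 0.0060 + 0.0056 = 0.1877
Σp_1ᵢ² = 0.17² + 0.41² + 0.10² + 0.30² + 0.02² = 0.0289 + 0.1681 + 0.0100 + 0.0900 + 0.0004 = 0.2974
Σp_2ᵢ² = 0.32² + 0.27² + 0.11² + 0.02² + 0.28² = 0.1024 + 0.0729 + 0.0121 + 0.0004 + 0.0784 = 0.2662
O = 0.1877 / √(0.2974 × 0.2662) = 0.1877 / 0.28137 = 0.6671

0.67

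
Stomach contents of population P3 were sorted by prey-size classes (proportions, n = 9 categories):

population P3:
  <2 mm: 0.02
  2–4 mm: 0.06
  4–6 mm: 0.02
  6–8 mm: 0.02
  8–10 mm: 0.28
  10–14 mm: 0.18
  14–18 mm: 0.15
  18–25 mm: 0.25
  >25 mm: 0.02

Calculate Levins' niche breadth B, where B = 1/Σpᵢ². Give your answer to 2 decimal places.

Σpᵢ² = 0.02² + 0.06² + 0.02² + 0.02² + 0.28² + 0.18² + 0.15² + 0.25² + 0.02² = 0.0004 + 0.0036 + 0.0004 + 0.0004 + 0.0784 + 0.0324 + 0.0225 + 0.0625 + 0.0004 = 0.2010
B = 1 / 0.2010 = 4.9751

4.98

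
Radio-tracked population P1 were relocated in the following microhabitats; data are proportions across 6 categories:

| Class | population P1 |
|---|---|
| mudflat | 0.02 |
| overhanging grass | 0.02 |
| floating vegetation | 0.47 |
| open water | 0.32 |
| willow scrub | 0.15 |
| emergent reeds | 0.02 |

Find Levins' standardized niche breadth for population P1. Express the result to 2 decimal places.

Σpᵢ² = 0.02² + 0.02² + 0.47² + 0.32² + 0.15² + 0.02² = 0.0004 + 0.0004 + 0.2209 + 0.1024 + 0.0225 + 0.0004 = 0.3470
B = 1 / 0.3470 = 2.8818
Bₛ = (B − 1)/(n − 1) = (2.8818 − 1)/(6 − 1) = 1.8818/5 = 0.3764

0.38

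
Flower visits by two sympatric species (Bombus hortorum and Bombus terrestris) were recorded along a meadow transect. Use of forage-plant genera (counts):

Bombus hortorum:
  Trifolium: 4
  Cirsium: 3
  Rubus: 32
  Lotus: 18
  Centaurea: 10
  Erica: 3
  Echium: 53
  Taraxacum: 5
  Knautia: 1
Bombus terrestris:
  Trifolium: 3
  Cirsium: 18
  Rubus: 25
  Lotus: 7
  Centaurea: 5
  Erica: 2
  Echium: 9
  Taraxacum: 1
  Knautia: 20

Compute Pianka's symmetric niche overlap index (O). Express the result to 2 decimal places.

Proportions for Bombus hortorum (n=129): 4/129=0.0310, 3/129=0.0233, 32/129=0.2481, 18/129=0.1395, 10/129=0.0775, 3/129=0.0233, 53/129=0.4109, 5/129=0.0388, 1/129=0.0078
Proportions for Bombus terrestris (n=90): 3/90=0.0333, 18/90=0.2000, 25/90=0.2778, 7/90=0.0778, 5/90=0.0556, 2/90=0.0222, 9/90=0.1000, 1/90=0.0111, 20/90=0.2222
Σ p₁ᵢp₂ᵢ = 0.001032 + 0.004660 + 0.068922 + 0.010853 + 0.004309 + 0.000517 + 0.041090 + 0.000431 + 0.001733 = 0.133547
Σp_1ᵢ² = 0.0310² + 0.0233² + 0.2481² + 0.1395² + 0.0775² + 0.0233² + 0.4109² + 0.0388² + 0.0078² = 0.000961 + 0.000543 + 0.061554 + 0.019460 + 0.006006 + 0.000543 + 0.168839 + 0.001505 + 0.000061 = 0.259472
Σp_2ᵢ² = 0.0333² + 0.2000² + 0.2778² + 0.0778² + 0.0556² + 0.0222² + 0.1000² + 0.0111² + 0.2222² = 0.001109 + 0.040000 + 0.077173 + 0.006053 + 0.003091 + 0.000493 + 0.010000 + 0.000123 + 0.049373 = 0.187415
O = 0.133547 / √(0.259472 × 0.187415) = 0.133547 / 0.2205197 = 0.6056

0.61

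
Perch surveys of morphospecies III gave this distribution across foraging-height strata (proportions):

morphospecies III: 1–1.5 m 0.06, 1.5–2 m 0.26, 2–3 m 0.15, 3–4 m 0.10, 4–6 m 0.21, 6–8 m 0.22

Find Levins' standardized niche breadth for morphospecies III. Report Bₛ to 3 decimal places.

Σpᵢ² = 0.06² + 0.26² + 0.15² + 0.10² + 0.21² + 0.22² = 0.0036 + 0.0676 + 0.0225 + 0.0100 + 0.0441 + 0.0484 = 0.1962
B = 1 / 0.1962 = 5.09684
Bₛ = (B − 1)/(n − 1) = (5.09684 − 1)/(6 − 1) = 4.09684/5 = 0.81937

0.819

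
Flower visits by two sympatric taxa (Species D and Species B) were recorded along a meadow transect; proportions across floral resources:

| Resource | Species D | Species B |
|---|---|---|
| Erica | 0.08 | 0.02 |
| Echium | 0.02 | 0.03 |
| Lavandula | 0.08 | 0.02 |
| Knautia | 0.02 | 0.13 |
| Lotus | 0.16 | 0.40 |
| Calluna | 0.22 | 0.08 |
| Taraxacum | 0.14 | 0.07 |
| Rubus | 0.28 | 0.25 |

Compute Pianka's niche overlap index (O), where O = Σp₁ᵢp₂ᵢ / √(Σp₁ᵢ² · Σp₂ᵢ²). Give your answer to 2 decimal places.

0.78

Σ p₁ᵢp₂ᵢ = 0.0016 + 0.0006 + 0.0016 + 0.0026 + 0.0640 + 0.0176 + 0.0098 + 0.0700 = 0.1678
Σp_1ᵢ² = 0.08² + 0.02² + 0.08² + 0.02² + 0.16² + 0.22² + 0.14² + 0.28² = 0.0064 + 0.0004 + 0.0064 + 0.0004 + 0.0256 + 0.0484 + 0.0196 + 0.0784 = 0.1856
Σp_2ᵢ² = 0.02² + 0.03² + 0.02² + 0.13² + 0.40² + 0.08² + 0.07² + 0.25² = 0.0004 + 0.0009 + 0.0004 + 0.0169 + 0.1600 + 0.0064 + 0.0049 + 0.0625 = 0.2524
O = 0.1678 / √(0.1856 × 0.2524) = 0.1678 / 0.21644 = 0.7753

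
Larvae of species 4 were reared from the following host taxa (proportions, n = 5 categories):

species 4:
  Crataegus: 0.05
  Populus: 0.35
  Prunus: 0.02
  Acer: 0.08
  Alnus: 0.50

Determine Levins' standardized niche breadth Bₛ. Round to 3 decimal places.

0.405

Σpᵢ² = 0.05² + 0.35² + 0.02² + 0.08² + 0.50² = 0.0025 + 0.1225 + 0.0004 + 0.0064 + 0.2500 = 0.3818
B = 1 / 0.3818 = 2.61917
Bₛ = (B − 1)/(n − 1) = (2.61917 − 1)/(5 − 1) = 1.61917/4 = 0.40479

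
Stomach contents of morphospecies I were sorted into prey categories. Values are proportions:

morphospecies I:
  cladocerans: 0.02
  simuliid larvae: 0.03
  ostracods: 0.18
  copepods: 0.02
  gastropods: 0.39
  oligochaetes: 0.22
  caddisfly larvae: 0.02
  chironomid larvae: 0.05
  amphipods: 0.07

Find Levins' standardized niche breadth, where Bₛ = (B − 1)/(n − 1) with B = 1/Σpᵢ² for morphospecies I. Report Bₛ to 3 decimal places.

0.391

Σpᵢ² = 0.02² + 0.03² + 0.18² + 0.02² + 0.39² + 0.22² + 0.02² + 0.05² + 0.07² = 0.0004 + 0.0009 + 0.0324 + 0.0004 + 0.1521 + 0.0484 + 0.0004 + 0.0025 + 0.0049 = 0.2424
B = 1 / 0.2424 = 4.12541
Bₛ = (B − 1)/(n − 1) = (4.12541 − 1)/(9 − 1) = 3.12541/8 = 0.39068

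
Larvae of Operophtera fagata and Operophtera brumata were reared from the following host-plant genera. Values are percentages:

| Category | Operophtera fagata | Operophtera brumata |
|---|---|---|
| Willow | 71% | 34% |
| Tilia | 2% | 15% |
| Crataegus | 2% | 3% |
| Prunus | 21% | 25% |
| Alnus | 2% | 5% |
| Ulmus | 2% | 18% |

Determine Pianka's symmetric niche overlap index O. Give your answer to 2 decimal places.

Convert percentages to proportions (divide by 100).
Σ p₁ᵢp₂ᵢ = 0.2414 + 0.0030 + 0.0006 + 0.0525 + 0.0010 + 0.0036 = 0.3021
Σp_1ᵢ² = 0.71² + 0.02² + 0.02² + 0.21² + 0.02² + 0.02² = 0.5041 + 0.0004 + 0.0004 + 0.0441 + 0.0004 + 0.0004 = 0.5498
Σp_2ᵢ² = 0.34² + 0.15² + 0.03² + 0.25² + 0.05² + 0.18² = 0.1156 + 0.0225 + 0.0009 + 0.0625 + 0.0025 + 0.0324 = 0.2364
O = 0.3021 / √(0.5498 × 0.2364) = 0.3021 / 0.36052 = 0.8380

0.84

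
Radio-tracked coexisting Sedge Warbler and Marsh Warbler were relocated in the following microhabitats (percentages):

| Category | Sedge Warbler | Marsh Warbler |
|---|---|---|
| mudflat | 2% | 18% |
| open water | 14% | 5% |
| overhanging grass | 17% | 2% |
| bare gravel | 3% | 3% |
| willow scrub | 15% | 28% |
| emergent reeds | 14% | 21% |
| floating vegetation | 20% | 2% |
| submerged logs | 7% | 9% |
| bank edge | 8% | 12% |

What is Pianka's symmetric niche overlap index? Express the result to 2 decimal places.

Convert percentages to proportions (divide by 100).
Σ p₁ᵢp₂ᵢ = 0.0036 + 0.0070 + 0.0034 + 0.0009 + 0.0420 + 0.0294 + 0.0040 + 0.0063 + 0.0096 = 0.1062
Σp_1ᵢ² = 0.02² + 0.14² + 0.17² + 0.03² + 0.15² + 0.14² + 0.20² + 0.07² + 0.08² = 0.0004 + 0.0196 + 0.0289 + 0.0009 + 0.0225 + 0.0196 + 0.0400 + 0.0049 + 0.0064 = 0.1432
Σp_2ᵢ² = 0.18² + 0.05² + 0.02² + 0.03² + 0.28² + 0.21² + 0.02² + 0.09² + 0.12² = 0.0324 + 0.0025 + 0.0004 + 0.0009 + 0.0784 + 0.0441 + 0.0004 + 0.0081 + 0.0144 = 0.1816
O = 0.1062 / √(0.1432 × 0.1816) = 0.1062 / 0.16126 = 0.6586

0.66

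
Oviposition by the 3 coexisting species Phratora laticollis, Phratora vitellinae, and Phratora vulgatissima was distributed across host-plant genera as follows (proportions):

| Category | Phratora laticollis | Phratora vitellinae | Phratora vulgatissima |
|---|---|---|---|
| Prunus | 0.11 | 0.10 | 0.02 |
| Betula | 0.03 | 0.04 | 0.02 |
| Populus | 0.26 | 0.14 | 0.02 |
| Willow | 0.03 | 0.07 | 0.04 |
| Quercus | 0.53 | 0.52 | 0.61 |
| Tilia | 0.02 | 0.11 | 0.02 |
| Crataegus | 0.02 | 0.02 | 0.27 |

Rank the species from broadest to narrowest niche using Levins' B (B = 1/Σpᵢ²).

Phratora vitellinae > Phratora laticollis > Phratora vulgatissima

Σp_latiᵢ² = 0.11² + 0.03² + 0.26² + 0.03² + 0.53² + 0.02² + 0.02² = 0.0121 + 0.0009 + 0.0676 + 0.0009 + 0.2809 + 0.0004 + 0.0004 = 0.3632
B_lati = 1 / 0.3632 = 2.7533
Σp_viteᵢ² = 0.10² + 0.04² + 0.14² + 0.07² + 0.52² + 0.11² + 0.02² = 0.0100 + 0.0016 + 0.0196 + 0.0049 + 0.2704 + 0.0121 + 0.0004 = 0.3190
B_vite = 1 / 0.3190 = 3.1348
Σp_vulgᵢ² = 0.02² + 0.02² + 0.02² + 0.04² + 0.61² + 0.02² + 0.27² = 0.0004 + 0.0004 + 0.0004 + 0.0016 + 0.3721 + 0.0004 + 0.0729 = 0.4482
B_vulg = 1 / 0.4482 = 2.2311
Ranking by B (broadest → narrowest): Phratora vitellinae (3.13) > Phratora laticollis (2.75) > Phratora vulgatissima (2.23)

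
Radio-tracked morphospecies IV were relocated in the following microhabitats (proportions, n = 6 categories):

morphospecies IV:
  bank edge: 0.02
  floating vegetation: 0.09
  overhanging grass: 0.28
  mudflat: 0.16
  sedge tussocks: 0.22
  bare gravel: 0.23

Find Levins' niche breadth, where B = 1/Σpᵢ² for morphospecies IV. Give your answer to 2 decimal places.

4.68

Σpᵢ² = 0.02² + 0.09² + 0.28² + 0.16² + 0.22² + 0.23² = 0.0004 + 0.0081 + 0.0784 + 0.0256 + 0.0484 + 0.0529 = 0.2138
B = 1 / 0.2138 = 4.6773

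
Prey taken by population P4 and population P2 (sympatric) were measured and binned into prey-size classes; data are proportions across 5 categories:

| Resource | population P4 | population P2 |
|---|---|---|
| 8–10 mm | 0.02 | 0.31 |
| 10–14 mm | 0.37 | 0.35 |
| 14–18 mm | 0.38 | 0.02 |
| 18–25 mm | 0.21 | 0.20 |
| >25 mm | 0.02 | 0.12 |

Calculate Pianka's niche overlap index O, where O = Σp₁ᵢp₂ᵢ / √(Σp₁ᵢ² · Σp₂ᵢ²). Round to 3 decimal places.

0.629

Σ p₁ᵢp₂ᵢ = 0.0062 + 0.1295 + 0.0076 + 0.0420 + 0.0024 = 0.1877
Σp_1ᵢ² = 0.02² + 0.37² + 0.38² + 0.21² + 0.02² = 0.0004 + 0.1369 + 0.1444 + 0.0441 + 0.0004 = 0.3262
Σp_2ᵢ² = 0.31² + 0.35² + 0.02² + 0.20² + 0.12² = 0.0961 + 0.1225 + 0.0004 + 0.0400 + 0.0144 = 0.2734
O = 0.1877 / √(0.3262 × 0.2734) = 0.1877 / 0.298635 = 0.62853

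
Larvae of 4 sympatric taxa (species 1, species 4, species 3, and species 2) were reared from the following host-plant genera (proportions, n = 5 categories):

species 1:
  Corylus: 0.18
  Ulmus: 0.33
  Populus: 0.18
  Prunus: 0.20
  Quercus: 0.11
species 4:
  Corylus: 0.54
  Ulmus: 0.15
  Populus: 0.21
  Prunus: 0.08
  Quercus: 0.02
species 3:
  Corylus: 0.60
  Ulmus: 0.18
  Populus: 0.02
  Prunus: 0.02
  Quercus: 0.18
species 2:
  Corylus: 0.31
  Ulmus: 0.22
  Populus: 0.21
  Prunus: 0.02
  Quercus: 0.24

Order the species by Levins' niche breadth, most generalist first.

Σp_1ᵢ² = 0.18² + 0.33² + 0.18² + 0.20² + 0.11² = 0.0324 + 0.1089 + 0.0324 + 0.0400 + 0.0121 = 0.2258
B_1 = 1 / 0.2258 = 4.4287
Σp_4ᵢ² = 0.54² + 0.15² + 0.21² + 0.08² + 0.02² = 0.2916 + 0.0225 + 0.0441 + 0.0064 + 0.0004 = 0.3650
B_4 = 1 / 0.3650 = 2.7397
Σp_3ᵢ² = 0.60² + 0.18² + 0.02² + 0.02² + 0.18² = 0.3600 + 0.0324 + 0.0004 + 0.0004 + 0.0324 = 0.4256
B_3 = 1 / 0.4256 = 2.3496
Σp_2ᵢ² = 0.31² + 0.22² + 0.21² + 0.02² + 0.24² = 0.0961 + 0.0484 + 0.0441 + 0.0004 + 0.0576 = 0.2466
B_2 = 1 / 0.2466 = 4.0552
Ranking by B (broadest → narrowest): species 1 (4.43) > species 2 (4.06) > species 4 (2.74) > species 3 (2.35)

species 1 > species 2 > species 4 > species 3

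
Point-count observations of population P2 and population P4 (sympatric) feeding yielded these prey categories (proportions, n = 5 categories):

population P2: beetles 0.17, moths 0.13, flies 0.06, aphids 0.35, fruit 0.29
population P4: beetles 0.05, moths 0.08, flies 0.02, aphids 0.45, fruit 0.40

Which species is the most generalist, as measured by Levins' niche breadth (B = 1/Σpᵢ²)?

Σp_P2ᵢ² = 0.17² + 0.13² + 0.06² + 0.35² + 0.29² = 0.0289 + 0.0169 + 0.0036 + 0.1225 + 0.0841 = 0.2560
B_P2 = 1 / 0.2560 = 3.9063
Σp_P4ᵢ² = 0.05² + 0.08² + 0.02² + 0.45² + 0.40² = 0.0025 + 0.0064 + 0.0004 + 0.2025 + 0.1600 = 0.3718
B_P4 = 1 / 0.3718 = 2.6896
Highest B → broadest niche (most generalist): population P2 (B = 3.91).

population P2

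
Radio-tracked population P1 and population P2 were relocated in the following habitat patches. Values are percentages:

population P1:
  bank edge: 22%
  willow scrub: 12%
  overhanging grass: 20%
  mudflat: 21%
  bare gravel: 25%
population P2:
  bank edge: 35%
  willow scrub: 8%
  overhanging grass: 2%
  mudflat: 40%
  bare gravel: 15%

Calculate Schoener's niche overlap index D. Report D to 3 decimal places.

Convert percentages to proportions (divide by 100).
Σ|p₁ᵢ − p₂ᵢ| = 0.13 + 0.04 + 0.18 + 0.19 + 0.10 = 0.64
D = 1 − ½ × 0.64 = 1 − 0.320 = 0.68000

0.680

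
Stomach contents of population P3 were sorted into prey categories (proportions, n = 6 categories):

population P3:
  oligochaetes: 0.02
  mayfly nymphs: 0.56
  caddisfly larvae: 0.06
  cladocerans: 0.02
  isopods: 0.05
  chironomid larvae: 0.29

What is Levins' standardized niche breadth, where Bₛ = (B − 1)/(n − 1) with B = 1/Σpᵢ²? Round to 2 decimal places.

0.29

Σpᵢ² = 0.02² + 0.56² + 0.06² + 0.02² + 0.05² + 0.29² = 0.0004 + 0.3136 + 0.0036 + 0.0004 + 0.0025 + 0.0841 = 0.4046
B = 1 / 0.4046 = 2.4716
Bₛ = (B − 1)/(n − 1) = (2.4716 − 1)/(6 − 1) = 1.4716/5 = 0.2943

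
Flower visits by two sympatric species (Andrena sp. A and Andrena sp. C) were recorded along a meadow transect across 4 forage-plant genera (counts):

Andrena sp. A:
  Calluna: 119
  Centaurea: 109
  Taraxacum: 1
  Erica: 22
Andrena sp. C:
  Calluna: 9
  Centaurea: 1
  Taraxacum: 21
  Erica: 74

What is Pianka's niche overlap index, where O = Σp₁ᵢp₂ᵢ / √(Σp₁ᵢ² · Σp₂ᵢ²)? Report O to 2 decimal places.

Proportions for Andrena sp. A (n=251): 119/251=0.4741, 109/251=0.4343, 1/251=0.0040, 22/251=0.0876
Proportions for Andrena sp. C (n=105): 9/105=0.0857, 1/105=0.0095, 21/105=0.2000, 74/105=0.7048
Σ p₁ᵢp₂ᵢ = 0.040630 + 0.004126 + 0.000800 + 0.061740 = 0.107296
Σp_1ᵢ² = 0.4741² + 0.4343² + 0.0040² + 0.0876² = 0.224771 + 0.188616 + 0.000016 + 0.007674 = 0.421077
Σp_2ᵢ² = 0.0857² + 0.0095² + 0.2000² + 0.7048² = 0.007344 + 0.000090 + 0.040000 + 0.496743 = 0.544177
O = 0.107296 / √(0.421077 × 0.544177) = 0.107296 / 0.4786861 = 0.2241

0.22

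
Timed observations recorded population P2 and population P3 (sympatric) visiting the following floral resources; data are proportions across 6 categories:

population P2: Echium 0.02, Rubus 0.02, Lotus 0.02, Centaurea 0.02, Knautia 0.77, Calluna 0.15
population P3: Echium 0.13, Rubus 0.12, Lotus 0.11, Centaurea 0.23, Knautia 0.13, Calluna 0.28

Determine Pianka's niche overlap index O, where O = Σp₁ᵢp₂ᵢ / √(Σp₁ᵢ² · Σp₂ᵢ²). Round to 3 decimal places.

0.448

Σ p₁ᵢp₂ᵢ = 0.0026 + 0.0024 + 0.0022 + 0.0046 + 0.1001 + 0.0420 = 0.1539
Σp_1ᵢ² = 0.02² + 0.02² + 0.02² + 0.02² + 0.77² + 0.15² = 0.0004 + 0.0004 + 0.0004 + 0.0004 + 0.5929 + 0.0225 = 0.6170
Σp_2ᵢ² = 0.13² + 0.12² + 0.11² + 0.23² + 0.13² + 0.28² = 0.0169 + 0.0144 + 0.0121 + 0.0529 + 0.0169 + 0.0784 = 0.1916
O = 0.1539 / √(0.6170 × 0.1916) = 0.1539 / 0.343827 = 0.44761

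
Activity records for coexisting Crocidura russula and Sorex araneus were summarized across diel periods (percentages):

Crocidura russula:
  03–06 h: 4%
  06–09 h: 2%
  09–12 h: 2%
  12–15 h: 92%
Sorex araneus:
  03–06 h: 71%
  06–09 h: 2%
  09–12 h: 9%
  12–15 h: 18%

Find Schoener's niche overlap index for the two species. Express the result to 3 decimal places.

0.260

Convert percentages to proportions (divide by 100).
Σ|p₁ᵢ − p₂ᵢ| = 0.67 + 0.00 + 0.07 + 0.74 = 1.48
D = 1 − ½ × 1.48 = 1 − 0.740 = 0.26000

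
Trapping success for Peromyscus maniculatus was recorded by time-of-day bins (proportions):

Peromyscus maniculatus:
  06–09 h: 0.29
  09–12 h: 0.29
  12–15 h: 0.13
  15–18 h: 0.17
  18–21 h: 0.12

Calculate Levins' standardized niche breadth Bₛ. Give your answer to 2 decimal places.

Σpᵢ² = 0.29² + 0.29² + 0.13² + 0.17² + 0.12² = 0.0841 + 0.0841 + 0.0169 + 0.0289 + 0.0144 = 0.2284
B = 1 / 0.2284 = 4.3783
Bₛ = (B − 1)/(n − 1) = (4.3783 − 1)/(5 − 1) = 3.3783/4 = 0.8446

0.84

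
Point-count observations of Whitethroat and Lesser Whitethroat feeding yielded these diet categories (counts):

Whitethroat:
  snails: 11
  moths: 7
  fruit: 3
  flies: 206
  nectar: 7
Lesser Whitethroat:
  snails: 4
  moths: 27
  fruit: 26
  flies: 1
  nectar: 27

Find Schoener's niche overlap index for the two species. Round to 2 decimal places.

Proportions for Whitethroat (n=234): 11/234=0.0470, 7/234=0.0299, 3/234=0.0128, 206/234=0.8803, 7/234=0.0299
Proportions for Lesser Whitethroat (n=85): 4/85=0.0471, 27/85=0.3176, 26/85=0.3059, 1/85=0.0118, 27/85=0.3176
Σ|p₁ᵢ − p₂ᵢ| = 0.0001 + 0.2877 + 0.2931 + 0.8685 + 0.2877 = 1.7371
D = 1 − ½ × 1.7371 = 1 − 0.86855 = 0.13145

0.13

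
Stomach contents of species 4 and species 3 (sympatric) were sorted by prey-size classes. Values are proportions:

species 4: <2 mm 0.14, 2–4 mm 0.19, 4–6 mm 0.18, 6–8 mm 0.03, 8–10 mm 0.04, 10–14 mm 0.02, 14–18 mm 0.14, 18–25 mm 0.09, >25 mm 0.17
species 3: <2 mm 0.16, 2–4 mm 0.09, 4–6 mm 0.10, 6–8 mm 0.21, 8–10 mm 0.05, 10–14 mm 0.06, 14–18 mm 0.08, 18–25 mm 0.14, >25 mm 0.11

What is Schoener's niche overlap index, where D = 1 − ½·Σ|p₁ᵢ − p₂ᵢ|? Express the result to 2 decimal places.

Σ|p₁ᵢ − p₂ᵢ| = 0.02 + 0.10 + 0.08 + 0.18 + 0.01 + 0.04 + 0.06 + 0.05 + 0.06 = 0.60
D = 1 − ½ × 0.60 = 1 − 0.300 = 0.7000

0.70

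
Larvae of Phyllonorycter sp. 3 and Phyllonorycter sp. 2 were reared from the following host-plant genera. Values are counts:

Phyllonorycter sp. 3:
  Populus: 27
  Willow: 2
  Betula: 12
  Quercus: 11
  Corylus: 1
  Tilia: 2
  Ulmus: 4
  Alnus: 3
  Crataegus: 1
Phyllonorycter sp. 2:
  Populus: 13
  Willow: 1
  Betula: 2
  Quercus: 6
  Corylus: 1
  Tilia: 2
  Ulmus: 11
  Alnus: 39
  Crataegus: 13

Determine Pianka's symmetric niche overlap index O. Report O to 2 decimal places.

Proportions for Phyllonorycter sp. 3 (n=63): 27/63=0.4286, 2/63=0.0317, 12/63=0.1905, 11/63=0.1746, 1/63=0.0159, 2/63=0.0317, 4/63=0.0635, 3/63=0.0476, 1/63=0.0159
Proportions for Phyllonorycter sp. 2 (n=88): 13/88=0.1477, 1/88=0.0114, 2/88=0.0227, 6/88=0.0682, 1/88=0.0114, 2/88=0.0227, 11/88=0.1250, 39/88=0.4432, 13/88=0.1477
Σ p₁ᵢp₂ᵢ = 0.063304 + 0.000361 + 0.004324 + 0.011908 + 0.000181 + 0.000720 + 0.007938 + 0.021096 + 0.002348 = 0.112180
Σp_1ᵢ² = 0.4286² + 0.0317² + 0.1905² + 0.1746² + 0.0159² + 0.0317² + 0.0635² + 0.0476² + 0.0159² = 0.183698 + 0.001005 + 0.036290 + 0.030485 + 0.000253 + 0.001005 + 0.004032 + 0.002266 + 0.000253 = 0.259287
Σp_2ᵢ² = 0.1477² + 0.0114² + 0.0227² + 0.0682² + 0.0114² + 0.0227² + 0.1250² + 0.4432² + 0.1477² = 0.021815 + 0.000130 + 0.000515 + 0.004651 + 0.000130 + 0.000515 + 0.015625 + 0.196426 + 0.021815 = 0.261622
O = 0.112180 / √(0.259287 × 0.261622) = 0.112180 / 0.2604519 = 0.4307

0.43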